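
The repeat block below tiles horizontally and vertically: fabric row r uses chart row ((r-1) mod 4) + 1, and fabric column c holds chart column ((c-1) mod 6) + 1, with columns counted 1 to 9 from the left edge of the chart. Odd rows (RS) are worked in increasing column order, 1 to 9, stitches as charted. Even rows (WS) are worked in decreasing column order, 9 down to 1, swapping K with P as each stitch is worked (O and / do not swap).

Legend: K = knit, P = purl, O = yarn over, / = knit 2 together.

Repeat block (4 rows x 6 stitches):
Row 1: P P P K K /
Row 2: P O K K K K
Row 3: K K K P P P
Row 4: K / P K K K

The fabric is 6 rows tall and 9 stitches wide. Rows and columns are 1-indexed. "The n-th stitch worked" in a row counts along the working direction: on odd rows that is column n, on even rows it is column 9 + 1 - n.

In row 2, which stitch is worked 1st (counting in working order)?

For row 2: chart row = ((2-1) mod 4) + 1 = 2; this is a WS (even) row.
Chart row 2 tiled across columns 1-9: P O K K K K P O K
WS row: flip the tiled sequence (start at column 9) and apply K<->P; O and / stay.
Row 2 as worked: P O K P P P P O K
Counting 1 along the worked row gives P.

Stitch:
P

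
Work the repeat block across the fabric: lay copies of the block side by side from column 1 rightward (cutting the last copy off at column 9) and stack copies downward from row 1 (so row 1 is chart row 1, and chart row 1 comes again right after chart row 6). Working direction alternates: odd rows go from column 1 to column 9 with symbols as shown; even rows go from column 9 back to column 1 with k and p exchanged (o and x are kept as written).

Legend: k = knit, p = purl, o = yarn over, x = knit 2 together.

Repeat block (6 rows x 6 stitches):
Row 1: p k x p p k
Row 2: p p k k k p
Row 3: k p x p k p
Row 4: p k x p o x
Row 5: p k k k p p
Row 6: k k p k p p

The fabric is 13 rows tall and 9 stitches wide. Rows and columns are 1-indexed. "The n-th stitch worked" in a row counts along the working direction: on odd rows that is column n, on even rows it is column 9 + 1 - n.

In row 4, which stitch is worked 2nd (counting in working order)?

Row 4 uses chart row ((4-1) mod 6)+1 = 4. Row 4 is even, so WS.
Chart row 4 tiled across columns 1-9: p k x p o x p k x
WS row: flip the tiled sequence (start at column 9) and apply k<->p; o and x stay.
Row 4 as worked: x p k x o k x p k
Stitch 2 in working order -> p

== STITCH ==
p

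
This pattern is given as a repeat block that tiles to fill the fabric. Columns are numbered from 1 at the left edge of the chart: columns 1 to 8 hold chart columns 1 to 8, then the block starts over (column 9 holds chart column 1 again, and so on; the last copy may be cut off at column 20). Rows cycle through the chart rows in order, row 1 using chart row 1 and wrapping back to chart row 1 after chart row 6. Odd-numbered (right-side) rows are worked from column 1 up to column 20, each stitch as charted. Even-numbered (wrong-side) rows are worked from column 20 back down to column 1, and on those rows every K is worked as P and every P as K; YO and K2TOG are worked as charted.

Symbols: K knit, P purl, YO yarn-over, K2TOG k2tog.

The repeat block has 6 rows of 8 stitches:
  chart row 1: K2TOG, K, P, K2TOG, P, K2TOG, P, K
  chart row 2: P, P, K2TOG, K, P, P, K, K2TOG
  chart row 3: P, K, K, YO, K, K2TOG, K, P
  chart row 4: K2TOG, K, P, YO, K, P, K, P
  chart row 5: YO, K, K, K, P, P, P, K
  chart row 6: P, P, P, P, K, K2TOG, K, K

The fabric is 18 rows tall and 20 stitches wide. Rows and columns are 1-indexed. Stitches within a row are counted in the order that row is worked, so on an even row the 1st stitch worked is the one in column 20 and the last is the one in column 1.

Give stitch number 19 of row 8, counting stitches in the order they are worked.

Row 8: (8-1) mod 6 = 1, so use chart row 2. Even row -> WS.
Chart row 2 tiled across columns 1-20: P P K2TOG K P P K K2TOG P P K2TOG K P P K K2TOG P P K2TOG K
WS row: flip the tiled sequence (start at column 20) and apply K<->P; YO and K2TOG stay.
Row 8 as worked: P K2TOG K K K2TOG P K K P K2TOG K K K2TOG P K K P K2TOG K K
Counting 19 along the worked row gives K.

== STITCH ==
K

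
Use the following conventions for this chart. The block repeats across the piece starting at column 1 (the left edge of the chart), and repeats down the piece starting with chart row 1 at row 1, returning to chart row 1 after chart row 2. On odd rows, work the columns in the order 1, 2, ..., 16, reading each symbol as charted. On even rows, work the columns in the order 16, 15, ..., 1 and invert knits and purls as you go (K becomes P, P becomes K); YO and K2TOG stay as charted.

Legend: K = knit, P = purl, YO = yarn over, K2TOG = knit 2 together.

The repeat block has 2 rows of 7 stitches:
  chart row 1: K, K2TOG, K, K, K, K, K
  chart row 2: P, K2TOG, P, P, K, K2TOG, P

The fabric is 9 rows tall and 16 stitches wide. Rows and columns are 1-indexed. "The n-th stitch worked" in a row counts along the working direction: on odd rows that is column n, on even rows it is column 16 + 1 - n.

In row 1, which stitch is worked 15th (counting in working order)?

Row 1 uses chart row ((1-1) mod 2)+1 = 1. Row 1 is odd, so RS.
Chart row 1 tiled across columns 1-16: K K2TOG K K K K K K K2TOG K K K K K K K2TOG
RS row: no reversal, no swap; stitch n worked = column n.
The 15th stitch worked is K.

Result:
K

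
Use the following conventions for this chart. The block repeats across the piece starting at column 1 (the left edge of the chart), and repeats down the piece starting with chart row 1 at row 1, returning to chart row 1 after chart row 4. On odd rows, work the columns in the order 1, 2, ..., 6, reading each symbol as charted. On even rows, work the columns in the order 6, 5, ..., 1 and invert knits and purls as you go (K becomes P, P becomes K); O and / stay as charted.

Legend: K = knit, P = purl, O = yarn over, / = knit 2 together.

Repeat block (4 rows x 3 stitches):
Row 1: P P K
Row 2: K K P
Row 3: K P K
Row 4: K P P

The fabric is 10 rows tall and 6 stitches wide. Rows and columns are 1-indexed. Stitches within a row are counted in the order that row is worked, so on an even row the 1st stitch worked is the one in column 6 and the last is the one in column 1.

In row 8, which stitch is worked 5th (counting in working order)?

Row 8: (8-1) mod 4 = 3, so use chart row 4. Even row -> WS.
Chart row 4 tiled across columns 1-6: K P P K P P
WS row: flip the tiled sequence (start at column 6) and apply K<->P; O and / stay.
Row 8 as worked: K K P K K P
Stitch 5 in working order -> K

Result:
K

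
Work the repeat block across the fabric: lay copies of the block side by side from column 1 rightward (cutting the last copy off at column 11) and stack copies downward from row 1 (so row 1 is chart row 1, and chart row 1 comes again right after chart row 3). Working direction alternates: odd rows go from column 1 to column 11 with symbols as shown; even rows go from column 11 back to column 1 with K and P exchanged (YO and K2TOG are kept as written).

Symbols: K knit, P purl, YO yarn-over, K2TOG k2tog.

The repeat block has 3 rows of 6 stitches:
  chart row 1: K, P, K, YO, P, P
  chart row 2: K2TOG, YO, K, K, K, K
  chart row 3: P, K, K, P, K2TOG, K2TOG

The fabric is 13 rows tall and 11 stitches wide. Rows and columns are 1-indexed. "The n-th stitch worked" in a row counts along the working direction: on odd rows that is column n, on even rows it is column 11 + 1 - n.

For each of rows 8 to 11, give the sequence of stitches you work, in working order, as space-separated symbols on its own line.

Result:
P P P YO K2TOG P P P P YO K2TOG
P K K P K2TOG K2TOG P K K P K2TOG
K YO P K P K K YO P K P
K2TOG YO K K K K K2TOG YO K K K

Derivation:
Row 8: chart row 2, WS - tiled (columns 1-11): K2TOG YO K K K K K2TOG YO K K K; work from column 11 back to 1 with K<->P swapped.
Row 9: chart row 3, RS - tile across columns 1-11 and work as-is.
Row 10: chart row 1, WS - tiled (columns 1-11): K P K YO P P K P K YO P; work from column 11 back to 1 with K<->P swapped.
Row 11: chart row 2, RS - tile across columns 1-11 and work as-is.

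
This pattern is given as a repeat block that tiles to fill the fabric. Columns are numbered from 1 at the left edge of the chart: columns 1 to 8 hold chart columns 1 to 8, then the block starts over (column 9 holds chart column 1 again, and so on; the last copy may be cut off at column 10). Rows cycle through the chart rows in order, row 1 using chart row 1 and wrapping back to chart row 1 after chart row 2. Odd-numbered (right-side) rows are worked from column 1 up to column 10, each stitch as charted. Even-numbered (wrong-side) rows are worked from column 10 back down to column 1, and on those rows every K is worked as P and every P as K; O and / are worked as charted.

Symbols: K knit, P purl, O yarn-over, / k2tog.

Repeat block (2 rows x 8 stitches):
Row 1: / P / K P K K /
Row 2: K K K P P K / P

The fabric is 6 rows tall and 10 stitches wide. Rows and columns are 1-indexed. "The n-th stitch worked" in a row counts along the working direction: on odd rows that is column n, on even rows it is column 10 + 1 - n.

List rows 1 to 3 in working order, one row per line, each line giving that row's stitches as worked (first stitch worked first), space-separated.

Rows as worked:
/ P / K P K K / / P
P P K / P K K P P P
/ P / K P K K / / P

Derivation:
Row 1: chart row 1, RS - tile across columns 1-10 and work as-is.
Row 2: chart row 2, WS - tiled (columns 1-10): K K K P P K / P K K; work from column 10 back to 1 with K<->P swapped.
Row 3: chart row 1, RS - tile across columns 1-10 and work as-is.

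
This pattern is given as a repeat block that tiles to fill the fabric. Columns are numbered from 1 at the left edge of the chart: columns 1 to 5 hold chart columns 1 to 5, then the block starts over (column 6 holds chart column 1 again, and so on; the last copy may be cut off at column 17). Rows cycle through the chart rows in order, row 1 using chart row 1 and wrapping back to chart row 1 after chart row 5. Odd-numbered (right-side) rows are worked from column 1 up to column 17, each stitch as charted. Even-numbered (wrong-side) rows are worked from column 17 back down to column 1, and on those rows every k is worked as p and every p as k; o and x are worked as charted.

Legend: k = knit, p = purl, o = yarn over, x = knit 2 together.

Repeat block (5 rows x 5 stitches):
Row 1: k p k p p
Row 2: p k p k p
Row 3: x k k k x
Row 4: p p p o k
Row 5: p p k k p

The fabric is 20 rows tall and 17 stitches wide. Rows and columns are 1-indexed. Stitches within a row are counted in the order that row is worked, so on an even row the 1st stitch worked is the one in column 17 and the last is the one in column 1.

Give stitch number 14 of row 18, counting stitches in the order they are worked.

Row 18 uses chart row ((18-1) mod 5)+1 = 3. Row 18 is even, so WS.
Chart row 3 tiled across columns 1-17: x k k k x x k k k x x k k k x x k
Wrong side: read the tiled row from column 17 down to 1 and exchange k with p (leave o, x).
Row 18 as worked: p x x p p p x x p p p x x p p p x
The 14th stitch worked is p.

Result:
p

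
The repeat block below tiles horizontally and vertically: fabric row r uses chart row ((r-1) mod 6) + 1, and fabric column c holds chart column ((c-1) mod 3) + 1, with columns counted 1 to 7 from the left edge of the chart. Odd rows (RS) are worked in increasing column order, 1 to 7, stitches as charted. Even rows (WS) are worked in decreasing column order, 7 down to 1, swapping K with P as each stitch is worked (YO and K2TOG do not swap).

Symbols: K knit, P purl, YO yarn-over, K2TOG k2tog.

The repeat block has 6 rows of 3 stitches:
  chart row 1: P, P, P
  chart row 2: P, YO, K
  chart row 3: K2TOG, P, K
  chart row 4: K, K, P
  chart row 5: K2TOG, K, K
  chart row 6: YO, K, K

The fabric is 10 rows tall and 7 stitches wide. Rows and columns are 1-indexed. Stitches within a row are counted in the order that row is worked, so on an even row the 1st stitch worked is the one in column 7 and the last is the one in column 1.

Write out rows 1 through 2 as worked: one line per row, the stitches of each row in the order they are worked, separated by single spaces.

Row 1: chart row 1, RS - tile across columns 1-7 and work as-is.
Row 2: chart row 2, WS - tiled (columns 1-7): P YO K P YO K P; work from column 7 back to 1 with K<->P swapped.

Rows as worked:
P P P P P P P
K P YO K P YO K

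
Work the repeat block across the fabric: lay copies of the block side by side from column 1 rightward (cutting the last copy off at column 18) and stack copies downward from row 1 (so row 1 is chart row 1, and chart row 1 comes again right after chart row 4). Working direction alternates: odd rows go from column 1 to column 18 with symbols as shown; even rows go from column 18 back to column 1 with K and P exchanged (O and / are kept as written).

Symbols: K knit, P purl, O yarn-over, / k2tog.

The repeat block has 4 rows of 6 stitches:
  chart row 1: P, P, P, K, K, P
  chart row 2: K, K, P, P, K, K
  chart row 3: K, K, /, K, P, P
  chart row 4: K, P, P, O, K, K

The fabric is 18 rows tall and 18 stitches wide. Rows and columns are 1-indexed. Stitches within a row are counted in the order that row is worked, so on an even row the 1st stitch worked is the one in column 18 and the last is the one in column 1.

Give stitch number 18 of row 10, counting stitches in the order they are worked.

For row 10: chart row = ((10-1) mod 4) + 1 = 2; this is a WS (even) row.
Chart row 2 tiled across columns 1-18: K K P P K K K K P P K K K K P P K K
WS: work from column 18 back to column 1 (reverse the tiled row), swapping K<->P (O and / unchanged).
Row 10 as worked: P P K K P P P P K K P P P P K K P P
Stitch 18 in working order -> P

Result:
P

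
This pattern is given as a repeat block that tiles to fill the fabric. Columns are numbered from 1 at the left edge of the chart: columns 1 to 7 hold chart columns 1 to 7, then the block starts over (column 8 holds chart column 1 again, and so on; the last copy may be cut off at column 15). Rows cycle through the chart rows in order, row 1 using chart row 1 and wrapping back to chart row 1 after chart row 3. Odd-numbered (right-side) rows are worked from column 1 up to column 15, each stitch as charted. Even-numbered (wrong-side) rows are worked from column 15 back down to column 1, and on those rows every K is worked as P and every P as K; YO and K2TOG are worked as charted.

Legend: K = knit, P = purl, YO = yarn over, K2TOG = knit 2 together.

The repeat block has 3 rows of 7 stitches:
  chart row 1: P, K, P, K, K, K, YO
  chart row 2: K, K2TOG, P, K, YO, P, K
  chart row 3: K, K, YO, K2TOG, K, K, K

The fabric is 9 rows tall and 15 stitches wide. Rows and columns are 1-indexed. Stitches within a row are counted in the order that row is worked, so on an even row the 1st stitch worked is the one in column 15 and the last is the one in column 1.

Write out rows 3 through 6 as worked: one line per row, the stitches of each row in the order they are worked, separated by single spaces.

Result:
K K YO K2TOG K K K K K YO K2TOG K K K K
K YO P P P K P K YO P P P K P K
K K2TOG P K YO P K K K2TOG P K YO P K K
P P P P K2TOG YO P P P P P K2TOG YO P P

Derivation:
Row 3: chart row 3, RS - tile across columns 1-15 and work as-is.
Row 4: chart row 1, WS - tiled (columns 1-15): P K P K K K YO P K P K K K YO P; work from column 15 back to 1 with K<->P swapped.
Row 5: chart row 2, RS - tile across columns 1-15 and work as-is.
Row 6: chart row 3, WS - tiled (columns 1-15): K K YO K2TOG K K K K K YO K2TOG K K K K; work from column 15 back to 1 with K<->P swapped.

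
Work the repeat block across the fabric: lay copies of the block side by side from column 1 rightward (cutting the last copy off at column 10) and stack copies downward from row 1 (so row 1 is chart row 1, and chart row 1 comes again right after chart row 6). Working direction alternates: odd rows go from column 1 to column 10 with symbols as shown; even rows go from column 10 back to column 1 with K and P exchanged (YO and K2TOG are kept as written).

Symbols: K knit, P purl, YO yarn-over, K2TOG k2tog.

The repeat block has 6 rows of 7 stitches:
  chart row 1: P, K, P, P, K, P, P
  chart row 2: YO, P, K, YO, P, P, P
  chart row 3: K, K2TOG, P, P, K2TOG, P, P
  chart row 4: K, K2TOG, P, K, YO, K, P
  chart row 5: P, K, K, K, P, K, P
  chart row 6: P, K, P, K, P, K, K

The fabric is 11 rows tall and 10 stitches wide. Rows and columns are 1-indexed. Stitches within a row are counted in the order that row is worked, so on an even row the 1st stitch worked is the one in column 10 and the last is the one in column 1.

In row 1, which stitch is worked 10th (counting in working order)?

For row 1: chart row = ((1-1) mod 6) + 1 = 1; this is a RS (odd) row.
Chart row 1 tiled across columns 1-10: P K P P K P P P K P
RS row: no reversal, no swap; stitch n worked = column n.
The 10th stitch worked is P.

Result:
P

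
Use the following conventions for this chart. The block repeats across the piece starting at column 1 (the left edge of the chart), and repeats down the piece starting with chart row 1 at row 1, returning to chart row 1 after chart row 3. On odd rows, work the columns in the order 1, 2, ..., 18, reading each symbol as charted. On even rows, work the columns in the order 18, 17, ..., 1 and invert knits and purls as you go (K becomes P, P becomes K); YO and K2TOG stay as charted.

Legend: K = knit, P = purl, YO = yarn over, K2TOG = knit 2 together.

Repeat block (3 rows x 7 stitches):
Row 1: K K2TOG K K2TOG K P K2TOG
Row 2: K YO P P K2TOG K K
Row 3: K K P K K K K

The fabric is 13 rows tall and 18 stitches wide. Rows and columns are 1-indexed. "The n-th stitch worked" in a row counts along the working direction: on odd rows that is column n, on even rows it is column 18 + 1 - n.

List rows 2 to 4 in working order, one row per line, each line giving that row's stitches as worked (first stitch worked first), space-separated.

Row 2: chart row 2, WS - tiled (columns 1-18): K YO P P K2TOG K K K YO P P K2TOG K K K YO P P; work from column 18 back to 1 with K<->P swapped.
Row 3: chart row 3, RS - tile across columns 1-18 and work as-is.
Row 4: chart row 1, WS - tiled (columns 1-18): K K2TOG K K2TOG K P K2TOG K K2TOG K K2TOG K P K2TOG K K2TOG K K2TOG; work from column 18 back to 1 with K<->P swapped.

== ROWS AS WORKED ==
K K YO P P P K2TOG K K YO P P P K2TOG K K YO P
K K P K K K K K K P K K K K K K P K
K2TOG P K2TOG P K2TOG K P K2TOG P K2TOG P K2TOG K P K2TOG P K2TOG P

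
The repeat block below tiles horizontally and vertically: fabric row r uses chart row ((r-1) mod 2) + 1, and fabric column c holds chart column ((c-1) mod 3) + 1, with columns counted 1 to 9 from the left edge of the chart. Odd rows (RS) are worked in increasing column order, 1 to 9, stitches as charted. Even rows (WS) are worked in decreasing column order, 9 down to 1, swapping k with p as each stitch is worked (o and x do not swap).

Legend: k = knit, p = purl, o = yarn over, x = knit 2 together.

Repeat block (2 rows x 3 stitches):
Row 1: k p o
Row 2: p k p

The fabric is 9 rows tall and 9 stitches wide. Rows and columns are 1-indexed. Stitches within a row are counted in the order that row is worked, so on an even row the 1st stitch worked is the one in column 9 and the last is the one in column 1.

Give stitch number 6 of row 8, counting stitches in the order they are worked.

== STITCH ==
k

Derivation:
Row 8: (8-1) mod 2 = 1, so use chart row 2. Even row -> WS.
Chart row 2 tiled across columns 1-9: p k p p k p p k p
WS row: flip the tiled sequence (start at column 9) and apply k<->p; o and x stay.
Row 8 as worked: k p k k p k k p k
Counting 6 along the worked row gives k.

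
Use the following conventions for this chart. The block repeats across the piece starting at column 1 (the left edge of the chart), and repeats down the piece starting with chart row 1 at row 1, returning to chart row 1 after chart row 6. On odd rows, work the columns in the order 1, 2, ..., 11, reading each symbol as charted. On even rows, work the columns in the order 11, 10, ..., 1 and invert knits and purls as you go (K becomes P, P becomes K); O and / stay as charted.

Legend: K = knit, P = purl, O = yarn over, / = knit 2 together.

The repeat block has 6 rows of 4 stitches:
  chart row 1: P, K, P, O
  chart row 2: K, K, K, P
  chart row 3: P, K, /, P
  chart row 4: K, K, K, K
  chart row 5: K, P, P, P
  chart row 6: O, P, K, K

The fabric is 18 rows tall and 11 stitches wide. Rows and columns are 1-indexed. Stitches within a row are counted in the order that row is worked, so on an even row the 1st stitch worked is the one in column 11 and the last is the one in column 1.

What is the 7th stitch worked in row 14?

Result:
P

Derivation:
Row 14 uses chart row ((14-1) mod 6)+1 = 2. Row 14 is even, so WS.
Chart row 2 tiled across columns 1-11: K K K P K K K P K K K
WS row: flip the tiled sequence (start at column 11) and apply K<->P; O and / stay.
Row 14 as worked: P P P K P P P K P P P
Counting 7 along the worked row gives P.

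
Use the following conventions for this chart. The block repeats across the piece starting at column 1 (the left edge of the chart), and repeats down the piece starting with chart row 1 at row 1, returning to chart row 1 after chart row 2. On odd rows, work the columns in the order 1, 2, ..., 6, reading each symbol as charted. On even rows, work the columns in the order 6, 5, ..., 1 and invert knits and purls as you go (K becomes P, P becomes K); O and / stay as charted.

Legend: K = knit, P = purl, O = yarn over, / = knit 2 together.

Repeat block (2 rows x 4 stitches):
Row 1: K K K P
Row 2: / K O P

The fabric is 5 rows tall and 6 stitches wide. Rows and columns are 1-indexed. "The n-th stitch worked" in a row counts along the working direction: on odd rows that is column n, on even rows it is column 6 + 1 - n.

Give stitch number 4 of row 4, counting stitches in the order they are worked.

== STITCH ==
O

Derivation:
Row 4 uses chart row ((4-1) mod 2)+1 = 2. Row 4 is even, so WS.
Chart row 2 tiled across columns 1-6: / K O P / K
Wrong side: read the tiled row from column 6 down to 1 and exchange K with P (leave O, /).
Row 4 as worked: P / K O P /
The 4th stitch worked is O.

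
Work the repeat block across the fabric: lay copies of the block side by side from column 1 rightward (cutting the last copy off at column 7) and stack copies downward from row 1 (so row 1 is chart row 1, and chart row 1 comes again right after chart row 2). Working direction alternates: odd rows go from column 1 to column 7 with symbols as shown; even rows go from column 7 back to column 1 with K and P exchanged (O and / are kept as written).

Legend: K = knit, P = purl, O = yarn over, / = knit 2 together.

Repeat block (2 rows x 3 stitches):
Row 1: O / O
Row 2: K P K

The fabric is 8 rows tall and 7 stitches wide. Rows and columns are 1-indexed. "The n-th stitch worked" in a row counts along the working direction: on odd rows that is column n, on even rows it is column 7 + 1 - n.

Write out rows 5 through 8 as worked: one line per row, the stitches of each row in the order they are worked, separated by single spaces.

Row 5: chart row 1, RS - tile across columns 1-7 and work as-is.
Row 6: chart row 2, WS - tiled (columns 1-7): K P K K P K K; work from column 7 back to 1 with K<->P swapped.
Row 7: chart row 1, RS - tile across columns 1-7 and work as-is.
Row 8: chart row 2, WS - tiled (columns 1-7): K P K K P K K; work from column 7 back to 1 with K<->P swapped.

== ROWS AS WORKED ==
O / O O / O O
P P K P P K P
O / O O / O O
P P K P P K P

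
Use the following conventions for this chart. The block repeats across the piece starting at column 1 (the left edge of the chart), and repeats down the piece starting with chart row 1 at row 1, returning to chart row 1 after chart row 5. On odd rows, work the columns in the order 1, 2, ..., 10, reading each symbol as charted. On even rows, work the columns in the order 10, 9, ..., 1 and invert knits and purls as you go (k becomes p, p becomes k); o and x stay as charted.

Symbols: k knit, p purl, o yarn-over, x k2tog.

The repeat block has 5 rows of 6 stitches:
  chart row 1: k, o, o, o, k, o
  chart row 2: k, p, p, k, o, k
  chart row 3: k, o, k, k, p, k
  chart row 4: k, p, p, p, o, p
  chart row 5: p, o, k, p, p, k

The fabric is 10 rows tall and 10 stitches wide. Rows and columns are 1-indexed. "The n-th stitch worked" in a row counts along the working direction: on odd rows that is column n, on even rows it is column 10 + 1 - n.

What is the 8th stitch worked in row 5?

Result:
o

Derivation:
Row 5 uses chart row ((5-1) mod 5)+1 = 5. Row 5 is odd, so RS.
Chart row 5 tiled across columns 1-10: p o k p p k p o k p
RS row: no reversal, no swap; stitch n worked = column n.
Stitch 8 in working order -> o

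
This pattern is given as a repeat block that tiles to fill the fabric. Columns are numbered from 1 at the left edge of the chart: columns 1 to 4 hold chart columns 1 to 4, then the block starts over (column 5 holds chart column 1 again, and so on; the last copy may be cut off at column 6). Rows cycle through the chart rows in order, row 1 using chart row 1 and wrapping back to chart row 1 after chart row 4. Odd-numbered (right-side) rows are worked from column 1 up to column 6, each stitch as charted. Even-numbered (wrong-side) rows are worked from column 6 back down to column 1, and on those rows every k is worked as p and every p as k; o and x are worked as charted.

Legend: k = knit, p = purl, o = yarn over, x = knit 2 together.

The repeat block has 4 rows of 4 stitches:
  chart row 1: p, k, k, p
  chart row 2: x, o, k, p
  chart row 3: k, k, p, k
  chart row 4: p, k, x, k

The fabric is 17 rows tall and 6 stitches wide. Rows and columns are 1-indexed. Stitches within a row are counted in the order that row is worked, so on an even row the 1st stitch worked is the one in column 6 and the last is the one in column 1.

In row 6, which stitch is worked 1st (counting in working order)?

Row 6 uses chart row ((6-1) mod 4)+1 = 2. Row 6 is even, so WS.
Chart row 2 tiled across columns 1-6: x o k p x o
WS row: flip the tiled sequence (start at column 6) and apply k<->p; o and x stay.
Row 6 as worked: o x k p o x
Counting 1 along the worked row gives o.

Result:
o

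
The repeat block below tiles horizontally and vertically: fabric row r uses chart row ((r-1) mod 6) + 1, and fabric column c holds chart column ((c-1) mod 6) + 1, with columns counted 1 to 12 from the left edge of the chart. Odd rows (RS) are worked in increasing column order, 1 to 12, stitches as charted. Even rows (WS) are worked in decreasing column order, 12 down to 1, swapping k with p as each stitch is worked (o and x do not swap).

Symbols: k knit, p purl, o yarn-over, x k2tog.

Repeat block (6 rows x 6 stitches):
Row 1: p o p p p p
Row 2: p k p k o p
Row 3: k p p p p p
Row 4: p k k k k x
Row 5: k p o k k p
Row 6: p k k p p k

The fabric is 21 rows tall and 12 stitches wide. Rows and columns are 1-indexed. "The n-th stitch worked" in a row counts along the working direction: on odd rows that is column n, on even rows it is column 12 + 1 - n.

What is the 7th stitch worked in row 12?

Row 12: (12-1) mod 6 = 5, so use chart row 6. Even row -> WS.
Chart row 6 tiled across columns 1-12: p k k p p k p k k p p k
WS row: flip the tiled sequence (start at column 12) and apply k<->p; o and x stay.
Row 12 as worked: p k k p p k p k k p p k
The 7th stitch worked is p.

Stitch:
p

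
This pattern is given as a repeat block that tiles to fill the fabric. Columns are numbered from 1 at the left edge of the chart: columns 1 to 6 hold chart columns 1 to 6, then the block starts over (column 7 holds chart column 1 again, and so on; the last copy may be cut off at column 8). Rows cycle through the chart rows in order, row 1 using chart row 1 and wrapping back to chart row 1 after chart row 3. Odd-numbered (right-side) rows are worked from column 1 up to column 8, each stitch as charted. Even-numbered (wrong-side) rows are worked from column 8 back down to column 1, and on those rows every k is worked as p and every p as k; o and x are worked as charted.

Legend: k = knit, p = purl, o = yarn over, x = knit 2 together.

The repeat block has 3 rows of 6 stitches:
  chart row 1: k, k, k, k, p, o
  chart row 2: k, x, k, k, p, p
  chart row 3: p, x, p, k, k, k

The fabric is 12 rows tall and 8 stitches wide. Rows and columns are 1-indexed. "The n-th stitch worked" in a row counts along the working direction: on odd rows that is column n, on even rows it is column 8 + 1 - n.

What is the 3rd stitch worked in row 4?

For row 4: chart row = ((4-1) mod 3) + 1 = 1; this is a WS (even) row.
Chart row 1 tiled across columns 1-8: k k k k p o k k
WS row: flip the tiled sequence (start at column 8) and apply k<->p; o and x stay.
Row 4 as worked: p p o k p p p p
The 3rd stitch worked is o.

== STITCH ==
o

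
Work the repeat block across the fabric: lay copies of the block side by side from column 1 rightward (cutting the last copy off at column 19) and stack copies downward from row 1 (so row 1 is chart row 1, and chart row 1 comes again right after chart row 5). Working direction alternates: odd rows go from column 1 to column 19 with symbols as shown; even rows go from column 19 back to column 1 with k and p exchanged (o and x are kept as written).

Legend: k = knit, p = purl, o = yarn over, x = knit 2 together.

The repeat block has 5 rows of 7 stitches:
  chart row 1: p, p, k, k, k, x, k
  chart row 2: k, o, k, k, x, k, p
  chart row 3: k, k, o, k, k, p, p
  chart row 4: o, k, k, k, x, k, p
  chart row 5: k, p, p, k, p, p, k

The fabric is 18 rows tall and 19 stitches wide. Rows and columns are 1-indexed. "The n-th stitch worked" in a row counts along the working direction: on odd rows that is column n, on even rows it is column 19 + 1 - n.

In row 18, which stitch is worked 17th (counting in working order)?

For row 18: chart row = ((18-1) mod 5) + 1 = 3; this is a WS (even) row.
Chart row 3 tiled across columns 1-19: k k o k k p p k k o k k p p k k o k k
WS: work from column 19 back to column 1 (reverse the tiled row), swapping k<->p (o and x unchanged).
Row 18 as worked: p p o p p k k p p o p p k k p p o p p
Stitch 17 in working order -> o

Stitch:
o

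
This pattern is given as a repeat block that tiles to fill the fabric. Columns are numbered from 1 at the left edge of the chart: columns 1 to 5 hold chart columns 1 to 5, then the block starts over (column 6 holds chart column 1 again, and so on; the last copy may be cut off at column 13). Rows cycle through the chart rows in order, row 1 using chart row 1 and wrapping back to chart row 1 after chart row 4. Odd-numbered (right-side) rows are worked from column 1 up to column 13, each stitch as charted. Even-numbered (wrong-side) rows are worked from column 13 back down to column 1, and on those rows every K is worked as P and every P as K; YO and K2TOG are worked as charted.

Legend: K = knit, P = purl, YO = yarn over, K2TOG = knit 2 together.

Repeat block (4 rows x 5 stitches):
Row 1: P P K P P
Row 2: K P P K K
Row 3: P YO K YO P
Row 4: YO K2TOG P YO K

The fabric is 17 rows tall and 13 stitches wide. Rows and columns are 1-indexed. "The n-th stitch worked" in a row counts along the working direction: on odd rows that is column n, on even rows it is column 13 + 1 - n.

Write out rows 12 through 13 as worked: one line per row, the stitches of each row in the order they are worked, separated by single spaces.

Row 12: chart row 4, WS - tiled (columns 1-13): YO K2TOG P YO K YO K2TOG P YO K YO K2TOG P; work from column 13 back to 1 with K<->P swapped.
Row 13: chart row 1, RS - tile across columns 1-13 and work as-is.

Result:
K K2TOG YO P YO K K2TOG YO P YO K K2TOG YO
P P K P P P P K P P P P K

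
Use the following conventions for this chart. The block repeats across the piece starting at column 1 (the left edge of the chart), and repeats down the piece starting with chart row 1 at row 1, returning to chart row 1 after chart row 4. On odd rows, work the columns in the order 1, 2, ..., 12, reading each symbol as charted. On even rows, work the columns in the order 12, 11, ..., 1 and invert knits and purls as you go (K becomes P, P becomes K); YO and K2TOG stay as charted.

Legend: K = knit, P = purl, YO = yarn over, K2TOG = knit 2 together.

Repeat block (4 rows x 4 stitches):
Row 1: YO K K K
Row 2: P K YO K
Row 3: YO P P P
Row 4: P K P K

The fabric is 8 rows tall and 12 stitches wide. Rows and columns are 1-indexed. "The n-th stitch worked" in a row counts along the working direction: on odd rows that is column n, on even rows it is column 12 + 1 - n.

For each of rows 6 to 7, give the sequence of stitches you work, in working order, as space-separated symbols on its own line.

== ROWS AS WORKED ==
P YO P K P YO P K P YO P K
YO P P P YO P P P YO P P P

Derivation:
Row 6: chart row 2, WS - tiled (columns 1-12): P K YO K P K YO K P K YO K; work from column 12 back to 1 with K<->P swapped.
Row 7: chart row 3, RS - tile across columns 1-12 and work as-is.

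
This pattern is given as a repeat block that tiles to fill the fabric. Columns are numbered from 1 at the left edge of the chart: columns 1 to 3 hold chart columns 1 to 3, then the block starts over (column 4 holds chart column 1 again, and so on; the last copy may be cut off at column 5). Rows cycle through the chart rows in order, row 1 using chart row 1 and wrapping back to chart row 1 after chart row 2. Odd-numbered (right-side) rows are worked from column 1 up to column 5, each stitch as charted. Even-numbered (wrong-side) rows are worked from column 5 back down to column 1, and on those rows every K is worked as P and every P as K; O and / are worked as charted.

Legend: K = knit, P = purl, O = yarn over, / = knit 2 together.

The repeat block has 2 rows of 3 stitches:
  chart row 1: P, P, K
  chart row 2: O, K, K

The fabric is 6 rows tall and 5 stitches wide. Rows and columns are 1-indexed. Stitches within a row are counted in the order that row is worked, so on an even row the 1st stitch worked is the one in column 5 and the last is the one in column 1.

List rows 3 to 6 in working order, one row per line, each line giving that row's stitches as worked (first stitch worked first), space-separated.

Row 3: chart row 1, RS - tile across columns 1-5 and work as-is.
Row 4: chart row 2, WS - tiled (columns 1-5): O K K O K; work from column 5 back to 1 with K<->P swapped.
Row 5: chart row 1, RS - tile across columns 1-5 and work as-is.
Row 6: chart row 2, WS - tiled (columns 1-5): O K K O K; work from column 5 back to 1 with K<->P swapped.

== ROWS AS WORKED ==
P P K P P
P O P P O
P P K P P
P O P P O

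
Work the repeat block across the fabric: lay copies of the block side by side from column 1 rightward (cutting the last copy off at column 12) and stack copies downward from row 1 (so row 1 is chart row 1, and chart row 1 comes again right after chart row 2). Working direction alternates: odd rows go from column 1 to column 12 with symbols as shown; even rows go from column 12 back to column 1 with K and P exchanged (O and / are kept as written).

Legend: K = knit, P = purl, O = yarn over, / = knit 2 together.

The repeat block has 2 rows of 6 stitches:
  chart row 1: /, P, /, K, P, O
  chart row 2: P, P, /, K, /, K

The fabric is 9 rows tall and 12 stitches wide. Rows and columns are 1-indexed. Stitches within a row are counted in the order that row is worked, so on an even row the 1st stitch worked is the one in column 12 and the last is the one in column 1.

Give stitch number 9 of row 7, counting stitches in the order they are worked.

Stitch:
/

Derivation:
Row 7: (7-1) mod 2 = 0, so use chart row 1. Odd row -> RS.
Chart row 1 tiled across columns 1-12: / P / K P O / P / K P O
RS row: no reversal, no swap; stitch n worked = column n.
Stitch 9 in working order -> /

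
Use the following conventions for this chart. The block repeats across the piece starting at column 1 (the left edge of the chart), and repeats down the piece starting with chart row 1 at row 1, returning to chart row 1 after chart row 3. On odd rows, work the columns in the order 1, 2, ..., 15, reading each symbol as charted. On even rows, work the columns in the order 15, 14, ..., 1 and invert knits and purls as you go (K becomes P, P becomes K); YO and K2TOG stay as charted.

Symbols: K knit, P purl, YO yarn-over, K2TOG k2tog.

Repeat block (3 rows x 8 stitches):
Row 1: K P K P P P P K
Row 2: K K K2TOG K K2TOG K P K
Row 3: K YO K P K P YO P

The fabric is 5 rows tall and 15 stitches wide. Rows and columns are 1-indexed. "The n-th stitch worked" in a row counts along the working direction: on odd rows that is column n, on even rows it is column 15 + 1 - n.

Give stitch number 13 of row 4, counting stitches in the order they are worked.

== STITCH ==
P

Derivation:
For row 4: chart row = ((4-1) mod 3) + 1 = 1; this is a WS (even) row.
Chart row 1 tiled across columns 1-15: K P K P P P P K K P K P P P P
WS: work from column 15 back to column 1 (reverse the tiled row), swapping K<->P (YO and K2TOG unchanged).
Row 4 as worked: K K K K P K P P K K K K P K P
Counting 13 along the worked row gives P.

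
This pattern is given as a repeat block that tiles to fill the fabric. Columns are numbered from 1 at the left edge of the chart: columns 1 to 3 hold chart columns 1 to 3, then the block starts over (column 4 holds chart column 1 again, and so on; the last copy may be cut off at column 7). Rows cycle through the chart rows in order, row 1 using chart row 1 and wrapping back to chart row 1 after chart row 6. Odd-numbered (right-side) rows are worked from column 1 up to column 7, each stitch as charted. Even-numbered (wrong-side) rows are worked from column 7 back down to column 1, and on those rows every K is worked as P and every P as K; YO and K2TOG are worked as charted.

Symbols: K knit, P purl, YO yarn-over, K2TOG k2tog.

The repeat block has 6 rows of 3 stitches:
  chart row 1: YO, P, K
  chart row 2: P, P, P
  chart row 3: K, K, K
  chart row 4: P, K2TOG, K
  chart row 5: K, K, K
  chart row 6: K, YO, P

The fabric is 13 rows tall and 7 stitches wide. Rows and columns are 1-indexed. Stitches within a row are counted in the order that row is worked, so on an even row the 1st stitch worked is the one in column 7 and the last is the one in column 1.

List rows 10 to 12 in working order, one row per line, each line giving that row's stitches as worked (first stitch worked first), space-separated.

== ROWS AS WORKED ==
K P K2TOG K P K2TOG K
K K K K K K K
P K YO P K YO P

Derivation:
Row 10: chart row 4, WS - tiled (columns 1-7): P K2TOG K P K2TOG K P; work from column 7 back to 1 with K<->P swapped.
Row 11: chart row 5, RS - tile across columns 1-7 and work as-is.
Row 12: chart row 6, WS - tiled (columns 1-7): K YO P K YO P K; work from column 7 back to 1 with K<->P swapped.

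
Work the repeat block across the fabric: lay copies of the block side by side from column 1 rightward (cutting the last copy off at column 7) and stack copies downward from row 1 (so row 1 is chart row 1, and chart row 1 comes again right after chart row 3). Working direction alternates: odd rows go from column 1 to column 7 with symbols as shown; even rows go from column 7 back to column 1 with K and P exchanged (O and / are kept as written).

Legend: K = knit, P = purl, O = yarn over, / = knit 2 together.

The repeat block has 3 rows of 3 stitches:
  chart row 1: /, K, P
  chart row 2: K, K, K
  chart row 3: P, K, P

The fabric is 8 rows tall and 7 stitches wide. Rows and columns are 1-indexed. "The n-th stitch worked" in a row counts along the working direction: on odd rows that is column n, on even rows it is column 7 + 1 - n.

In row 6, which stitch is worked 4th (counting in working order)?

Row 6: (6-1) mod 3 = 2, so use chart row 3. Even row -> WS.
Chart row 3 tiled across columns 1-7: P K P P K P P
WS row: flip the tiled sequence (start at column 7) and apply K<->P; O and / stay.
Row 6 as worked: K K P K K P K
Counting 4 along the worked row gives K.

Result:
K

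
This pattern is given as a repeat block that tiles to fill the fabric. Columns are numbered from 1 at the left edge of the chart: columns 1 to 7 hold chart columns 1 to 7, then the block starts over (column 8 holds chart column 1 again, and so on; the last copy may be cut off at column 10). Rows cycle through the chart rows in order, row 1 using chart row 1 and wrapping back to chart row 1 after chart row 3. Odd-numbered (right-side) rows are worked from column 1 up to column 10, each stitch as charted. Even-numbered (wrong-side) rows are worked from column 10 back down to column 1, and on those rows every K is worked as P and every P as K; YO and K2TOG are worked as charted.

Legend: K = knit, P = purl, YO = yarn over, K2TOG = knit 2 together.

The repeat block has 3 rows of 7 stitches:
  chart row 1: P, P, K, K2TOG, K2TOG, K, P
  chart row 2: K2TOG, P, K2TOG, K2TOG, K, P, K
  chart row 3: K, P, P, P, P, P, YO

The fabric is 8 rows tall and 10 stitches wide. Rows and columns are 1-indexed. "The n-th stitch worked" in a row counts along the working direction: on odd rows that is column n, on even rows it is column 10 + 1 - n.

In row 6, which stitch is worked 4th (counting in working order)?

== STITCH ==
YO

Derivation:
For row 6: chart row = ((6-1) mod 3) + 1 = 3; this is a WS (even) row.
Chart row 3 tiled across columns 1-10: K P P P P P YO K P P
Wrong side: read the tiled row from column 10 down to 1 and exchange K with P (leave YO, K2TOG).
Row 6 as worked: K K P YO K K K K K P
Counting 4 along the worked row gives YO.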